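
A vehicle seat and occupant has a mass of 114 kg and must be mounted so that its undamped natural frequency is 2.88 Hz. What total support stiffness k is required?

ω_n = 2πf_n = 2π × 2.88 = 18.10 rad/s.
k = m·ω_n² = 114 × 18.10² = 114 × 327.4 = 37330 N/m.

37300 N/m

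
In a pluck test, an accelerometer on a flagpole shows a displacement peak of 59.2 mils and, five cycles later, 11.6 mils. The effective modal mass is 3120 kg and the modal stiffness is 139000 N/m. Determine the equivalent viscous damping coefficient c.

2160 N·s/m

Logarithmic decrement δ = (1/n)·ln(x₀/x_n) = (1/5)·ln(59.2/11.6) = (1/5)·ln(5.103) = 0.3260.
ζ = δ/√(4π² + δ²) = 0.3260/√(39.48 + 0.106) = 0.3260/6.292 = 0.05181.
c = ζ · 2√(km) = 0.05181 × 2√(139000 × 3120) = 0.05181 × 41650 = 2158 N·s/m.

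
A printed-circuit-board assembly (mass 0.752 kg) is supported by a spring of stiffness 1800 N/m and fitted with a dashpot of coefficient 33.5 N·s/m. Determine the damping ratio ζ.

ω_n = √(k/m) = √(1800/0.752) = 48.92 rad/s.
Critical damping c_c = 2√(k·m) = 2√(1800 × 0.752) = 73.58 N·s/m, so ζ = c/c_c = 33.5/73.58 = 0.4553.

0.455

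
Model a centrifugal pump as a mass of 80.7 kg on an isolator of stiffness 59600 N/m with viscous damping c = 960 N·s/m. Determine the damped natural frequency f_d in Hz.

ω_n = √(k/m) = √(59600/80.7) = 27.18 rad/s.
Critical damping c_c = 2√(k·m) = 2√(59600 × 80.7) = 4386 N·s/m, so ζ = c/c_c = 960/4386 = 0.2189.
ω_d = ω_n√(1 − ζ²) = 27.18 × √(1 − 0.0479) = 26.52 rad/s.
f_d = ω_d/(2π) = 4.220 Hz.

4.22 Hz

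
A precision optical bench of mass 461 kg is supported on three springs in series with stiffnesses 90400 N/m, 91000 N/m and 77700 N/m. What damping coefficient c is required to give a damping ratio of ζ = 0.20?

1450 N·s/m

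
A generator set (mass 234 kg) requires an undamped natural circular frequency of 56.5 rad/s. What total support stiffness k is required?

747000 N/m

k = m·ω_n² = 234 × 56.50² = 234 × 3192 = 747000 N/m.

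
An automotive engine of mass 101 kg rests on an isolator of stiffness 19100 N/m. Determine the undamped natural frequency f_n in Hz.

2.19 Hz

ω_n = √(k/m) = √(19100/101) = √189.1 = 13.75 rad/s.
f_n = ω_n/(2π) = 13.75/6.283 = 2.189 Hz.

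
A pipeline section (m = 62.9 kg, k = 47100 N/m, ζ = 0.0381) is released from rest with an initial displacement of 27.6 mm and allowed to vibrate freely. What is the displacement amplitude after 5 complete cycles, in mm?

Logarithmic decrement δ = 2πζ/√(1 − ζ²) = 2π × 0.03810/√(1 − 0.00145) = 0.2396.
After n cycles, x_n/x₀ = e^(−nδ), so x_5 = 27.6 × e^(−5 × 0.2396) = 27.6 × 0.3019 = 8.331 mm.

8.33 mm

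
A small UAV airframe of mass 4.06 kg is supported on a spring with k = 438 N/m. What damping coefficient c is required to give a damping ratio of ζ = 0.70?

c_c = 2√(k·m) = 2√(438.0 × 4.06) = 84.34 N·s/m.
c = ζ·c_c = 0.70 × 84.34 = 59.04 N·s/m.

59.0 N·s/m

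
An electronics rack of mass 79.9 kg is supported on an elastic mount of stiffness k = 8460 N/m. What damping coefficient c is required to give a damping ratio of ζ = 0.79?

c_c = 2√(k·m) = 2√(8460 × 79.9) = 1644 N·s/m.
c = ζ·c_c = 0.79 × 1644 = 1299 N·s/m.

1300 N·s/m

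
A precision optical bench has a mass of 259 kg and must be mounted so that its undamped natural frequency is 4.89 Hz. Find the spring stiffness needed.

ω_n = 2πf_n = 2π × 4.89 = 30.72 rad/s.
k = m·ω_n² = 259 × 30.72² = 259 × 944.0 = 244500 N/m.

244000 N/m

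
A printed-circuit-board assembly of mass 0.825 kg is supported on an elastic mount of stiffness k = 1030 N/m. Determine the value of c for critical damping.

c_c = 2√(k·m) = 2√(1030 × 0.825) = 2 × 29.15 = 58.30 N·s/m.

58.3 N·s/m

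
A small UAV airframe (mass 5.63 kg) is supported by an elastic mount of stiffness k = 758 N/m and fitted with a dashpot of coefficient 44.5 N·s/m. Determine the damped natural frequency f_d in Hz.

1.74 Hz

ω_n = √(k/m) = √(758.0/5.63) = 11.60 rad/s.
Critical damping c_c = 2√(k·m) = 2√(758.0 × 5.63) = 130.7 N·s/m, so ζ = c/c_c = 44.5/130.7 = 0.3406.
ω_d = ω_n√(1 − ζ²) = 11.60 × √(1 − 0.116) = 10.91 rad/s.
f_d = ω_d/(2π) = 1.736 Hz.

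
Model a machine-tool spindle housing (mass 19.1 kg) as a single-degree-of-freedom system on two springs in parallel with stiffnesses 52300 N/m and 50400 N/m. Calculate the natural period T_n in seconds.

0.0857 s

Parallel springs add: k_eq = 52300 + 50400 = 102700 N/m.
ω_n = √(k_eq/m) = √(102700/19.1) = √5377 = 73.33 rad/s.
T_n = 2π/ω_n = 6.283/73.33 = 0.08569 s.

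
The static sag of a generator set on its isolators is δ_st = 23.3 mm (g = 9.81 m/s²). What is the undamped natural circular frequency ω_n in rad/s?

20.5 rad/s

ω_n = √(g/δ_st) = √(9.81/0.0233) = √421.0 = 20.52 rad/s.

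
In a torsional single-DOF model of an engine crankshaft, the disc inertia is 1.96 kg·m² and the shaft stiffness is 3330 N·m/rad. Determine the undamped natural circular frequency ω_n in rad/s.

41.2 rad/s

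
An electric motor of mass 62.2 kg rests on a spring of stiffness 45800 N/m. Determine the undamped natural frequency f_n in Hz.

ω_n = √(k/m) = √(45800/62.2) = √736.3 = 27.14 rad/s.
f_n = ω_n/(2π) = 27.14/6.283 = 4.319 Hz.

4.32 Hz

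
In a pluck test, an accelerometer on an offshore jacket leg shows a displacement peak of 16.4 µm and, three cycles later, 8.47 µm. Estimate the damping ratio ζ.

Logarithmic decrement δ = (1/n)·ln(x₀/x_n) = (1/3)·ln(16.4/8.47) = (1/3)·ln(1.936) = 0.2203.
ζ = δ/√(4π² + δ²) = 0.2203/√(39.48 + 0.0485) = 0.2203/6.287 = 0.03503.

0.0350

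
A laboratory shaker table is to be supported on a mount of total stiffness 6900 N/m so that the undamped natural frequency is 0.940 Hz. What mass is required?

ω_n = 2πf_n = 2π × 0.940 = 5.906 rad/s.
m = k/ω_n² = 6900/5.906² = 6900/34.88 = 197.8 kg.

198 kg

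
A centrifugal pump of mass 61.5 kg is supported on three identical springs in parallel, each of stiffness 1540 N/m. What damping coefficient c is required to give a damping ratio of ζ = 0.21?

224 N·s/m

Parallel springs add: k_eq = 3 × 1540 = 4620 N/m.
c_c = 2√(k_eq·m) = 2√(4620 × 61.5) = 1066 N·s/m.
c = ζ·c_c = 0.21 × 1066 = 223.9 N·s/m.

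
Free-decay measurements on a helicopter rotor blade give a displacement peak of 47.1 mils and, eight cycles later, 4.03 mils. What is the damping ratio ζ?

0.0489

Logarithmic decrement δ = (1/n)·ln(x₀/x_n) = (1/8)·ln(47.1/4.03) = (1/8)·ln(11.69) = 0.3073.
ζ = δ/√(4π² + δ²) = 0.3073/√(39.48 + 0.0944) = 0.3073/6.291 = 0.04885.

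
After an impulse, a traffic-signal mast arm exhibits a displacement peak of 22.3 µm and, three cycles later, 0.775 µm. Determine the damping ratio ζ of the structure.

0.175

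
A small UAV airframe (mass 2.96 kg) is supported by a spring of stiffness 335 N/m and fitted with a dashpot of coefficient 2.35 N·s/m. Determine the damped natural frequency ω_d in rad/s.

10.6 rad/s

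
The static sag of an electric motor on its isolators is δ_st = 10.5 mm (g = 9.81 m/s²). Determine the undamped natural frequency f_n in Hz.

4.86 Hz

ω_n = √(g/δ_st) = √(9.81/0.0105) = √934.3 = 30.57 rad/s.
f_n = ω_n/(2π) = 30.57/6.283 = 4.865 Hz.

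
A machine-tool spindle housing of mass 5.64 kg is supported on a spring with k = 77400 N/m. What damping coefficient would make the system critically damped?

1320 N·s/m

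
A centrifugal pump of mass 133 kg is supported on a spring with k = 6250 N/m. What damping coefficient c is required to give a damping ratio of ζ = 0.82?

1500 N·s/m

c_c = 2√(k·m) = 2√(6250 × 133) = 1823 N·s/m.
c = ζ·c_c = 0.82 × 1823 = 1495 N·s/m.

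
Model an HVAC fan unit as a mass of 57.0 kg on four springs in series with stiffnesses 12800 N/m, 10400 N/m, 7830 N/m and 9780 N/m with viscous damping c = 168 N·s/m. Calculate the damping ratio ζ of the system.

0.224

Series springs: 1/k_eq = 1/12800 + 1/10400 + 1/7830 + 1/9780 = 0.0004042, so k_eq = 2474 N/m.
ω_n = √(k_eq/m) = √(2474/57.0) = 6.588 rad/s.
Critical damping c_c = 2√(k_eq·m) = 2√(2474 × 57.0) = 751.0 N·s/m, so ζ = c/c_c = 168/751.0 = 0.2237.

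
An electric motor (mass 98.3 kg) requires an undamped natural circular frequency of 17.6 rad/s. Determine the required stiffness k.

30400 N/m

k = m·ω_n² = 98.3 × 17.60² = 98.3 × 309.8 = 30450 N/m.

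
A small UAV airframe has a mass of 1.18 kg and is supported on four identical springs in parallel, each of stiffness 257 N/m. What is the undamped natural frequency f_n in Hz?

4.70 Hz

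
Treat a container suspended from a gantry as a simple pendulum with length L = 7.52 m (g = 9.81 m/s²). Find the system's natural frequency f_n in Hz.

0.182 Hz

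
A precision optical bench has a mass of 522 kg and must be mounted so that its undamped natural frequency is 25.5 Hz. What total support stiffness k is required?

13400000 N/m

ω_n = 2πf_n = 2π × 25.5 = 160.2 rad/s.
k = m·ω_n² = 522 × 160.2² = 522 × 25670 = 13400000 N/m.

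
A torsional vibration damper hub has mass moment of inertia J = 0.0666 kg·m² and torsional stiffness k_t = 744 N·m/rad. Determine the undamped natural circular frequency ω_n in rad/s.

ω_n = √(k_t/J) = √(744/0.0666) = √11170 = 105.7 rad/s.

106 rad/s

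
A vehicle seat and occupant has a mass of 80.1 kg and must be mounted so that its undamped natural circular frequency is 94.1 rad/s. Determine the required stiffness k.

709000 N/m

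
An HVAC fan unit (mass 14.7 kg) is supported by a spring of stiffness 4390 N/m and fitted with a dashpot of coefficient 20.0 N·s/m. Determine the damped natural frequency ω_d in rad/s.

ω_n = √(k/m) = √(4390/14.7) = 17.28 rad/s.
Critical damping c_c = 2√(k·m) = 2√(4390 × 14.7) = 508.1 N·s/m, so ζ = c/c_c = 20.0/508.1 = 0.03936.
ω_d = ω_n√(1 − ζ²) = 17.28 × √(1 − 0.00155) = 17.27 rad/s.

17.3 rad/s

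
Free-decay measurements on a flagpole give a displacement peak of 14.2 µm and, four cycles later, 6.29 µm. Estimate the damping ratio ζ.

Logarithmic decrement δ = (1/n)·ln(x₀/x_n) = (1/4)·ln(14.2/6.29) = (1/4)·ln(2.258) = 0.2036.
ζ = δ/√(4π² + δ²) = 0.2036/√(39.48 + 0.0414) = 0.2036/6.286 = 0.03238.

0.0324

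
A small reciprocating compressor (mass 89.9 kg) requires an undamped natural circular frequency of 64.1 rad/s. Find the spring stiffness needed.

369000 N/m

k = m·ω_n² = 89.9 × 64.10² = 89.9 × 4109 = 369400 N/m.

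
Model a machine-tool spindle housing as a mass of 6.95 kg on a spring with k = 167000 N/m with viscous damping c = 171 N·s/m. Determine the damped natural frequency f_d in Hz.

24.6 Hz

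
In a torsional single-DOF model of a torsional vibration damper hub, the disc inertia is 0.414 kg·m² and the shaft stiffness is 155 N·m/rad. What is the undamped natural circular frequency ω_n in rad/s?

ω_n = √(k_t/J) = √(155/0.414) = √374.4 = 19.35 rad/s.

19.3 rad/s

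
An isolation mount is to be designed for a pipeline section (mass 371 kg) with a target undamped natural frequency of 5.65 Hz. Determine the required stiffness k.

ω_n = 2πf_n = 2π × 5.65 = 35.50 rad/s.
k = m·ω_n² = 371 × 35.50² = 371 × 1260 = 467600 N/m.

468000 N/m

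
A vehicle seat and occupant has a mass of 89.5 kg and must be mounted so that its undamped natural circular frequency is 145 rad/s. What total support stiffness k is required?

1880000 N/m

k = m·ω_n² = 89.5 × 145.0² = 89.5 × 21020 = 1882000 N/m.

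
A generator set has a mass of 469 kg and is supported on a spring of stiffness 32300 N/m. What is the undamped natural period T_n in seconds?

0.757 s

ω_n = √(k/m) = √(32300/469) = √68.87 = 8.299 rad/s.
T_n = 2π/ω_n = 6.283/8.299 = 0.7571 s.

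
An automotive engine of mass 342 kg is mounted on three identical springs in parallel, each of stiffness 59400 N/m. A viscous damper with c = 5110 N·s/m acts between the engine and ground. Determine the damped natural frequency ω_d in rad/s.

21.6 rad/s

Parallel springs add: k_eq = 3 × 59400 = 178200 N/m.
ω_n = √(k_eq/m) = √(178200/342) = 22.83 rad/s.
Critical damping c_c = 2√(k_eq·m) = 2√(178200 × 342) = 15610 N·s/m, so ζ = c/c_c = 5110/15610 = 0.3273.
ω_d = ω_n√(1 − ζ²) = 22.83 × √(1 − 0.107) = 21.57 rad/s.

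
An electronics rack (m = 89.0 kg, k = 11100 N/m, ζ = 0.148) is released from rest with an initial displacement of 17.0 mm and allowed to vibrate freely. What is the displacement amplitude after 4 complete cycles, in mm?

0.395 mm

Logarithmic decrement δ = 2πζ/√(1 − ζ²) = 2π × 0.1480/√(1 − 0.0219) = 0.9403.
After n cycles, x_n/x₀ = e^(−nδ), so x_4 = 17.0 × e^(−4 × 0.9403) = 17.0 × 0.02326 = 0.3954 mm.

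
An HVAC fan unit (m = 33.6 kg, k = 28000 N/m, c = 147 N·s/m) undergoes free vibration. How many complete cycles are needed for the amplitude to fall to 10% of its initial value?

ζ = c/(2√(km)) = 147/(2√(28000 × 33.6)) = 147/1940 = 0.07578.
Logarithmic decrement δ = 2πζ/√(1 − ζ²) = 2π × 0.07578/√(1 − 0.00574) = 0.4775.
x_n/x₀ = e^(−nδ) ≤ 0.1; take ln: n ≥ ln(1/0.1)/δ = 2.303/0.4775 = 4.822.
So 5 complete cycles are required.

5 cycles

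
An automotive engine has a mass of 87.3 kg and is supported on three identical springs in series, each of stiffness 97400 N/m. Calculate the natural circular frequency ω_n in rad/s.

Series springs: 1/k_eq = 3/97400, so k_eq = 97400/3 = 32470 N/m.
ω_n = √(k_eq/m) = √(32470/87.3) = √371.9 = 19.28 rad/s.

19.3 rad/s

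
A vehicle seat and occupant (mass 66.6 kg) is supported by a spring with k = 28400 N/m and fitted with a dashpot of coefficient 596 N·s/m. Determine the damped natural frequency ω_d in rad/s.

ω_n = √(k/m) = √(28400/66.6) = 20.65 rad/s.
Critical damping c_c = 2√(k·m) = 2√(28400 × 66.6) = 2751 N·s/m, so ζ = c/c_c = 596/2751 = 0.2167.
ω_d = ω_n√(1 − ζ²) = 20.65 × √(1 − 0.0470) = 20.16 rad/s.

20.2 rad/s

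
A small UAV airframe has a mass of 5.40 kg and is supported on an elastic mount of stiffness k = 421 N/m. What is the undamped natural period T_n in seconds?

ω_n = √(k/m) = √(421.0/5.40) = √77.96 = 8.830 rad/s.
T_n = 2π/ω_n = 6.283/8.830 = 0.7116 s.

0.712 s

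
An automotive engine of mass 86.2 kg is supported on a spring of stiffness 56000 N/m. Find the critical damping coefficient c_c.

4390 N·s/m

c_c = 2√(k·m) = 2√(56000 × 86.2) = 2 × 2197 = 4394 N·s/m.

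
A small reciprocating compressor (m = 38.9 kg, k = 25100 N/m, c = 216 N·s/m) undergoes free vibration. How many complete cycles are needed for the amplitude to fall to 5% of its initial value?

ζ = c/(2√(km)) = 216/(2√(25100 × 38.9)) = 216/1976 = 0.1093.
Logarithmic decrement δ = 2πζ/√(1 − ζ²) = 2π × 0.1093/√(1 − 0.0119) = 0.6909.
x_n/x₀ = e^(−nδ) ≤ 0.05; take ln: n ≥ ln(1/0.05)/δ = 2.996/0.6909 = 4.336.
So 5 complete cycles are required.

5 cycles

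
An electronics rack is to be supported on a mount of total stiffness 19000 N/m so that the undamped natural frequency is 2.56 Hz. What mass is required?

73.4 kg

ω_n = 2πf_n = 2π × 2.56 = 16.08 rad/s.
m = k/ω_n² = 19000/16.08² = 19000/258.7 = 73.44 kg.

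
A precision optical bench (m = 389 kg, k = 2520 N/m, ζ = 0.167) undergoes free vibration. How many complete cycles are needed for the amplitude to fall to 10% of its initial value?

3 cycles

Logarithmic decrement δ = 2πζ/√(1 − ζ²) = 2π × 0.1670/√(1 − 0.0279) = 1.064.
x_n/x₀ = e^(−nδ) ≤ 0.1; take ln: n ≥ ln(1/0.1)/δ = 2.303/1.064 = 2.164.
So 3 complete cycles are required.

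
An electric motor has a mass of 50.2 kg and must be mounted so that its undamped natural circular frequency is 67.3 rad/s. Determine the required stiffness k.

227000 N/m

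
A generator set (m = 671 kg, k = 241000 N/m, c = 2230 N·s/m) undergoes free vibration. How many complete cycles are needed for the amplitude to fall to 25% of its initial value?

ζ = c/(2√(km)) = 2230/(2√(241000 × 671)) = 2230/25430 = 0.08768.
Logarithmic decrement δ = 2πζ/√(1 − ζ²) = 2π × 0.08768/√(1 − 0.00769) = 0.5530.
x_n/x₀ = e^(−nδ) ≤ 0.25; take ln: n ≥ ln(1/0.25)/δ = 1.386/0.5530 = 2.507.
So 3 complete cycles are required.

3 cycles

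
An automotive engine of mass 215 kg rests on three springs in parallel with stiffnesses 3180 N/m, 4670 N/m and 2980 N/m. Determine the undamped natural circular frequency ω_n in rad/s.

Parallel springs add: k_eq = 3180 + 4670 + 2980 = 10830 N/m.
ω_n = √(k_eq/m) = √(10830/215) = √50.37 = 7.097 rad/s.

7.10 rad/s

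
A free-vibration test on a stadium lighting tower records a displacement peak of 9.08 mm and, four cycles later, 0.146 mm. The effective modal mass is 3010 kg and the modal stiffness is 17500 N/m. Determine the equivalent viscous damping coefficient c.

2350 N·s/m

Logarithmic decrement δ = (1/n)·ln(x₀/x_n) = (1/4)·ln(9.08/0.146) = (1/4)·ln(62.19) = 1.033.
ζ = δ/√(4π² + δ²) = 1.033/√(39.48 + 1.07) = 1.033/6.367 = 0.1622.
c = ζ · 2√(km) = 0.1622 × 2√(17500 × 3010) = 0.1622 × 14520 = 2354 N·s/m.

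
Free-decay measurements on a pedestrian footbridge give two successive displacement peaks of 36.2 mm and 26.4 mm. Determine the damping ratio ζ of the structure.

0.0502

Logarithmic decrement δ = (1/n)·ln(x₀/x_n) = (1/1)·ln(36.2/26.4) = (1/1)·ln(1.371) = 0.3157.
ζ = δ/√(4π² + δ²) = 0.3157/√(39.48 + 0.0997) = 0.3157/6.291 = 0.05018.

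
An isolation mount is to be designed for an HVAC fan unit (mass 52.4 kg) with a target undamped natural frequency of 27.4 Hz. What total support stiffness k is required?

1550000 N/m

ω_n = 2πf_n = 2π × 27.4 = 172.2 rad/s.
k = m·ω_n² = 52.4 × 172.2² = 52.4 × 29640 = 1553000 N/m.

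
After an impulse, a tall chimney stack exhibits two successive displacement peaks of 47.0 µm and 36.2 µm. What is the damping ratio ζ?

0.0415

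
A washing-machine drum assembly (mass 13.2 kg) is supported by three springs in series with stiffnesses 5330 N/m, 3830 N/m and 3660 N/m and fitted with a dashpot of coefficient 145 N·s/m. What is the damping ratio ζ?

Series springs: 1/k_eq = 1/5330 + 1/3830 + 1/3660 = 0.0007219, so k_eq = 1385 N/m.
ω_n = √(k_eq/m) = √(1385/13.2) = 10.24 rad/s.
Critical damping c_c = 2√(k_eq·m) = 2√(1385 × 13.2) = 270.4 N·s/m, so ζ = c/c_c = 145/270.4 = 0.5362.

0.536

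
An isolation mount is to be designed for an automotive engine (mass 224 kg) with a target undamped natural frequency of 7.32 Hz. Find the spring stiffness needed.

474000 N/m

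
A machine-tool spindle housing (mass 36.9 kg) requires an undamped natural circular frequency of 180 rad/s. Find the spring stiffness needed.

k = m·ω_n² = 36.9 × 180.0² = 36.9 × 32400 = 1196000 N/m.

1200000 N/m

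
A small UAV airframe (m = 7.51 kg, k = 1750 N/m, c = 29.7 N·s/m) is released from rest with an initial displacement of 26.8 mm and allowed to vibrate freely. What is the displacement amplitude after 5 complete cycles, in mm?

ζ = c/(2√(km)) = 29.7/(2√(1750 × 7.51)) = 29.7/229.3 = 0.1295.
Logarithmic decrement δ = 2πζ/√(1 − ζ²) = 2π × 0.1295/√(1 − 0.0168) = 0.8208.
After n cycles, x_n/x₀ = e^(−nδ), so x_5 = 26.8 × e^(−5 × 0.8208) = 26.8 × 0.01651 = 0.4424 mm.

0.442 mm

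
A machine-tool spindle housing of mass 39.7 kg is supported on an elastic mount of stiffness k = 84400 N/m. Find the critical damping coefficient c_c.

3660 N·s/m

c_c = 2√(k·m) = 2√(84400 × 39.7) = 2 × 1830 = 3661 N·s/m.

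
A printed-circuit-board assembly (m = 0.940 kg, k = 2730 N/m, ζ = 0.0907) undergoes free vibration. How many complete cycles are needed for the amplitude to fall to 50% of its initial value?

Logarithmic decrement δ = 2πζ/√(1 − ζ²) = 2π × 0.09070/√(1 − 0.00823) = 0.5722.
x_n/x₀ = e^(−nδ) ≤ 0.5; take ln: n ≥ ln(1/0.5)/δ = 0.6931/0.5722 = 1.211.
So 2 complete cycles are required.

2 cycles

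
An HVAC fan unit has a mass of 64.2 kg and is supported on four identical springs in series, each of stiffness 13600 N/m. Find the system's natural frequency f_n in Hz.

1.16 Hz

Series springs: 1/k_eq = 4/13600, so k_eq = 13600/4 = 3400 N/m.
ω_n = √(k_eq/m) = √(3400/64.2) = √52.96 = 7.277 rad/s.
f_n = ω_n/(2π) = 7.277/6.283 = 1.158 Hz.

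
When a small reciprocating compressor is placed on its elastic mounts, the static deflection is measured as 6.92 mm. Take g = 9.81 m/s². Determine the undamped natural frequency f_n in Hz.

5.99 Hz

ω_n = √(g/δ_st) = √(9.81/0.00692) = √1418 = 37.65 rad/s.
f_n = ω_n/(2π) = 37.65/6.283 = 5.992 Hz.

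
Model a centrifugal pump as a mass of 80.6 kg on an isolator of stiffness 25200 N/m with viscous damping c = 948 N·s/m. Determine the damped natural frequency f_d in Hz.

ω_n = √(k/m) = √(25200/80.6) = 17.68 rad/s.
Critical damping c_c = 2√(k·m) = 2√(25200 × 80.6) = 2850 N·s/m, so ζ = c/c_c = 948/2850 = 0.3326.
ω_d = ω_n√(1 − ζ²) = 17.68 × √(1 − 0.111) = 16.68 rad/s.
f_d = ω_d/(2π) = 2.654 Hz.

2.65 Hz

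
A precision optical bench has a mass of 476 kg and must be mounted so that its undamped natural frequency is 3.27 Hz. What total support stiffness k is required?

ω_n = 2πf_n = 2π × 3.27 = 20.55 rad/s.
k = m·ω_n² = 476 × 20.55² = 476 × 422.1 = 200900 N/m.

201000 N/m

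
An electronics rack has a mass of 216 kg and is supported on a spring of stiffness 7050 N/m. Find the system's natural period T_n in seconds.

ω_n = √(k/m) = √(7050/216) = √32.64 = 5.713 rad/s.
T_n = 2π/ω_n = 6.283/5.713 = 1.100 s.

1.10 s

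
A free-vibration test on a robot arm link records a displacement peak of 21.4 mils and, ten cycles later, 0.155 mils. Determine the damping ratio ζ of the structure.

0.0782

Logarithmic decrement δ = (1/n)·ln(x₀/x_n) = (1/10)·ln(21.4/0.155) = (1/10)·ln(138.1) = 0.4928.
ζ = δ/√(4π² + δ²) = 0.4928/√(39.48 + 0.243) = 0.4928/6.302 = 0.07819.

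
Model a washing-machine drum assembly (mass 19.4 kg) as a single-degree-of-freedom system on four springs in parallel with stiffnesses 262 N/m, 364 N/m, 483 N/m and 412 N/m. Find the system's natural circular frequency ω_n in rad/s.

8.85 rad/s

Parallel springs add: k_eq = 262 + 364 + 483 + 412 = 1521 N/m.
ω_n = √(k_eq/m) = √(1521/19.4) = √78.40 = 8.854 rad/s.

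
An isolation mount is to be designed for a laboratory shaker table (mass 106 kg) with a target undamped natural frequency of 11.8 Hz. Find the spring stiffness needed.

ω_n = 2πf_n = 2π × 11.8 = 74.14 rad/s.
k = m·ω_n² = 106 × 74.14² = 106 × 5497 = 582700 N/m.

583000 N/m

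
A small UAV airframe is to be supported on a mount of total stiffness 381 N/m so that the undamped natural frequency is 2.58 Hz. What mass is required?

1.45 kg

ω_n = 2πf_n = 2π × 2.58 = 16.21 rad/s.
m = k/ω_n² = 381/16.21² = 381/262.8 = 1.450 kg.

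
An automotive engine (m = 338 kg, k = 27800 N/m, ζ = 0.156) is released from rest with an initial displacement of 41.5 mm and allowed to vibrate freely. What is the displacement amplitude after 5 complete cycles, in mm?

0.291 mm

Logarithmic decrement δ = 2πζ/√(1 − ζ²) = 2π × 0.1560/√(1 − 0.0243) = 0.9923.
After n cycles, x_n/x₀ = e^(−nδ), so x_5 = 41.5 × e^(−5 × 0.9923) = 41.5 × 0.007002 = 0.2906 mm.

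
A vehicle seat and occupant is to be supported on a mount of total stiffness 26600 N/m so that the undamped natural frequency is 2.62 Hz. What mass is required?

ω_n = 2πf_n = 2π × 2.62 = 16.46 rad/s.
m = k/ω_n² = 26600/16.46² = 26600/271.0 = 98.16 kg.

98.2 kg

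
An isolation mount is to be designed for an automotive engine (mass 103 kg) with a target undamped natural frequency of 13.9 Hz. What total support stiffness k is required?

786000 N/m

ω_n = 2πf_n = 2π × 13.9 = 87.34 rad/s.
k = m·ω_n² = 103 × 87.34² = 103 × 7628 = 785600 N/m.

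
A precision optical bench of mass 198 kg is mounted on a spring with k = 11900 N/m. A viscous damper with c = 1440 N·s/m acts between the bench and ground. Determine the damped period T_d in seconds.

ω_n = √(k/m) = √(11900/198) = 7.752 rad/s.
Critical damping c_c = 2√(k·m) = 2√(11900 × 198) = 3070 N·s/m, so ζ = c/c_c = 1440/3070 = 0.4691.
ω_d = ω_n√(1 − ζ²) = 7.752 × √(1 − 0.220) = 6.847 rad/s.
T_d = 2π/ω_d = 0.9177 s.

0.918 s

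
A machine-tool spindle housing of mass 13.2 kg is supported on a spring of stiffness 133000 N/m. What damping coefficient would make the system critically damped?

2650 N·s/m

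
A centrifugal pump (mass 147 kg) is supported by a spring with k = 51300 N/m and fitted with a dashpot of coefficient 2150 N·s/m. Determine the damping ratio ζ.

0.391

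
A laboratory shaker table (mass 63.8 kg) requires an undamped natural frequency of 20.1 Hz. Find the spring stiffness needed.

1020000 N/m

ω_n = 2πf_n = 2π × 20.1 = 126.3 rad/s.
k = m·ω_n² = 63.8 × 126.3² = 63.8 × 15950 = 1018000 N/m.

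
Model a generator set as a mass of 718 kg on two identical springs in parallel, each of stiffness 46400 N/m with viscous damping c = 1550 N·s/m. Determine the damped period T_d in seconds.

Parallel springs add: k_eq = 2 × 46400 = 92800 N/m.
ω_n = √(k_eq/m) = √(92800/718) = 11.37 rad/s.
Critical damping c_c = 2√(k_eq·m) = 2√(92800 × 718) = 16330 N·s/m, so ζ = c/c_c = 1550/16330 = 0.09494.
ω_d = ω_n√(1 − ζ²) = 11.37 × √(1 − 0.00901) = 11.32 rad/s.
T_d = 2π/ω_d = 0.5552 s.

0.555 s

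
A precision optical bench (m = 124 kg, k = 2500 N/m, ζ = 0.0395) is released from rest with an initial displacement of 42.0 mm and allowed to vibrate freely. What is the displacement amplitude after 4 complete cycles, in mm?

Logarithmic decrement δ = 2πζ/√(1 − ζ²) = 2π × 0.03950/√(1 − 0.00156) = 0.2484.
After n cycles, x_n/x₀ = e^(−nδ), so x_4 = 42.0 × e^(−4 × 0.2484) = 42.0 × 0.3703 = 15.55 mm.

15.6 mm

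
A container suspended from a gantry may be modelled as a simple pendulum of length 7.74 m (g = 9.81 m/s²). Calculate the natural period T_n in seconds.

5.58 s

For a simple pendulum ω_n = √(g/L) = √(9.81/7.74) = √1.267 = 1.126 rad/s.
T_n = 2π/ω_n = 6.283/1.126 = 5.581 s.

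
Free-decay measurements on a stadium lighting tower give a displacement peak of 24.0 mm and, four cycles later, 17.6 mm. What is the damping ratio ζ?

0.0123

Logarithmic decrement δ = (1/n)·ln(x₀/x_n) = (1/4)·ln(24.0/17.6) = (1/4)·ln(1.364) = 0.07754.
ζ = δ/√(4π² + δ²) = 0.07754/√(39.48 + 0.00601) = 0.07754/6.284 = 0.01234.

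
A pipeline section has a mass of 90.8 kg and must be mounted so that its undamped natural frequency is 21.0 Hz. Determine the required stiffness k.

ω_n = 2πf_n = 2π × 21.0 = 131.9 rad/s.
k = m·ω_n² = 90.8 × 131.9² = 90.8 × 17410 = 1581000 N/m.

1580000 N/m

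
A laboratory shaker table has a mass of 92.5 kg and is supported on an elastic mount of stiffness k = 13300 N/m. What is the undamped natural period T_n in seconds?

ω_n = √(k/m) = √(13300/92.5) = √143.8 = 11.99 rad/s.
T_n = 2π/ω_n = 6.283/11.99 = 0.5240 s.

0.524 s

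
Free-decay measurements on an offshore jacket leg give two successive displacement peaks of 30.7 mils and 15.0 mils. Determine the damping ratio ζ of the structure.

Logarithmic decrement δ = (1/n)·ln(x₀/x_n) = (1/1)·ln(30.7/15.0) = (1/1)·ln(2.047) = 0.7162.
ζ = δ/√(4π² + δ²) = 0.7162/√(39.48 + 0.513) = 0.7162/6.324 = 0.1133.

0.113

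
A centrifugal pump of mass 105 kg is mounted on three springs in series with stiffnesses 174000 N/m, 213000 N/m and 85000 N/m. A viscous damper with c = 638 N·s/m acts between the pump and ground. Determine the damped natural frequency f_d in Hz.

3.26 Hz

Series springs: 1/k_eq = 1/174000 + 1/213000 + 1/85000 = 2.221×10^-5, so k_eq = 45030 N/m.
ω_n = √(k_eq/m) = √(45030/105) = 20.71 rad/s.
Critical damping c_c = 2√(k_eq·m) = 2√(45030 × 105) = 4349 N·s/m, so ζ = c/c_c = 638/4349 = 0.1467.
ω_d = ω_n√(1 − ζ²) = 20.71 × √(1 − 0.0215) = 20.49 rad/s.
f_d = ω_d/(2π) = 3.260 Hz.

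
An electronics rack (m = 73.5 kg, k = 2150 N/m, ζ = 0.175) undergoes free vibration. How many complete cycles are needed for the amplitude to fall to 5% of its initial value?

Logarithmic decrement δ = 2πζ/√(1 − ζ²) = 2π × 0.1750/√(1 − 0.0306) = 1.117.
x_n/x₀ = e^(−nδ) ≤ 0.05; take ln: n ≥ ln(1/0.05)/δ = 2.996/1.117 = 2.682.
So 3 complete cycles are required.

3 cycles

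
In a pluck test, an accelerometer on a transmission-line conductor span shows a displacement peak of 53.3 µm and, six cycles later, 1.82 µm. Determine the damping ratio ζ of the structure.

0.0892

Logarithmic decrement δ = (1/n)·ln(x₀/x_n) = (1/6)·ln(53.3/1.82) = (1/6)·ln(29.29) = 0.5628.
ζ = δ/√(4π² + δ²) = 0.5628/√(39.48 + 0.317) = 0.5628/6.308 = 0.08922.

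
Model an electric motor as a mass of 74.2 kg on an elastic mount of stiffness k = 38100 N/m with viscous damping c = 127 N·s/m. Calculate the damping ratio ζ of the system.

0.0378

ω_n = √(k/m) = √(38100/74.2) = 22.66 rad/s.
Critical damping c_c = 2√(k·m) = 2√(38100 × 74.2) = 3363 N·s/m, so ζ = c/c_c = 127/3363 = 0.03777.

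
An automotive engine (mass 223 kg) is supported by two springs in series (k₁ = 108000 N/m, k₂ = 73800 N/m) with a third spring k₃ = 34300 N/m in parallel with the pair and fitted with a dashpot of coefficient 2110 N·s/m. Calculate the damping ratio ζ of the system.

Series pair: k_s = k₁k₂/(k₁+k₂) = (108000)(73800)/(108000 + 73800) = 43840 N/m. In parallel with k₃: k_eq = 43840 + 34300 = 78140 N/m.
ω_n = √(k_eq/m) = √(78140/223) = 18.72 rad/s.
Critical damping c_c = 2√(k_eq·m) = 2√(78140 × 223) = 8349 N·s/m, so ζ = c/c_c = 2110/8349 = 0.2527.

0.253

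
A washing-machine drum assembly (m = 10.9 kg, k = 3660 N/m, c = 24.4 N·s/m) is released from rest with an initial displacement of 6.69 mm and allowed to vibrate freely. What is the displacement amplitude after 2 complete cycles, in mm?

3.10 mm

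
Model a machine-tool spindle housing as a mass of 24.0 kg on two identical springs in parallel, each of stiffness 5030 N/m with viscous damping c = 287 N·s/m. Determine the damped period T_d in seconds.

Parallel springs add: k_eq = 2 × 5030 = 10060 N/m.
ω_n = √(k_eq/m) = √(10060/24.0) = 20.47 rad/s.
Critical damping c_c = 2√(k_eq·m) = 2√(10060 × 24.0) = 982.7 N·s/m, so ζ = c/c_c = 287/982.7 = 0.2920.
ω_d = ω_n√(1 − ζ²) = 20.47 × √(1 − 0.0853) = 19.58 rad/s.
T_d = 2π/ω_d = 0.3209 s.

0.321 s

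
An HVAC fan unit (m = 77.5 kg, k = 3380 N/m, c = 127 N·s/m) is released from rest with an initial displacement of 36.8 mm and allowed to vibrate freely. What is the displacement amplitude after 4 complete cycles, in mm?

1.59 mm

ζ = c/(2√(km)) = 127/(2√(3380 × 77.5)) = 127/1024 = 0.1241.
Logarithmic decrement δ = 2πζ/√(1 − ζ²) = 2π × 0.1241/√(1 − 0.0154) = 0.7856.
After n cycles, x_n/x₀ = e^(−nδ), so x_4 = 36.8 × e^(−4 × 0.7856) = 36.8 × 0.04318 = 1.589 mm.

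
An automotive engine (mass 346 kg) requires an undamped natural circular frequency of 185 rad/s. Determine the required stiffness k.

11800000 N/m

k = m·ω_n² = 346 × 185.0² = 346 × 34220 = 11840000 N/m.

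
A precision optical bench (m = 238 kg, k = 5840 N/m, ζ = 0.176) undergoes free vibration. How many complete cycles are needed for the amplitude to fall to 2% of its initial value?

4 cycles

Logarithmic decrement δ = 2πζ/√(1 − ζ²) = 2π × 0.1760/√(1 − 0.0310) = 1.123.
x_n/x₀ = e^(−nδ) ≤ 0.02; take ln: n ≥ ln(1/0.02)/δ = 3.912/1.123 = 3.482.
So 4 complete cycles are required.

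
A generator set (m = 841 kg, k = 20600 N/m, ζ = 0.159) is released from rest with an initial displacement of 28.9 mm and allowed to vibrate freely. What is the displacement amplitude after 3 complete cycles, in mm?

Logarithmic decrement δ = 2πζ/√(1 − ζ²) = 2π × 0.1590/√(1 − 0.0253) = 1.012.
After n cycles, x_n/x₀ = e^(−nδ), so x_3 = 28.9 × e^(−3 × 1.012) = 28.9 × 0.04804 = 1.388 mm.

1.39 mm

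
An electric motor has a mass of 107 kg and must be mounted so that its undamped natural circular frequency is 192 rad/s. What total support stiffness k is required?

3940000 N/m

k = m·ω_n² = 107 × 192.0² = 107 × 36860 = 3944000 N/m.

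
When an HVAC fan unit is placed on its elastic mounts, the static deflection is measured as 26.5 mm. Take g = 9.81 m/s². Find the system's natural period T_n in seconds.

0.327 s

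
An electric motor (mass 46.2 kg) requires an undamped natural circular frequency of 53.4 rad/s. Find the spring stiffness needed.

k = m·ω_n² = 46.2 × 53.40² = 46.2 × 2852 = 131700 N/m.

132000 N/m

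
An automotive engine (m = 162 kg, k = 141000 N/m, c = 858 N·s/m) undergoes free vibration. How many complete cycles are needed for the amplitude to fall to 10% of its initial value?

ζ = c/(2√(km)) = 858/(2√(141000 × 162)) = 858/9559 = 0.08976.
Logarithmic decrement δ = 2πζ/√(1 − ζ²) = 2π × 0.08976/√(1 − 0.00806) = 0.5663.
x_n/x₀ = e^(−nδ) ≤ 0.1; take ln: n ≥ ln(1/0.1)/δ = 2.303/0.5663 = 4.066.
So 5 complete cycles are required.

5 cycles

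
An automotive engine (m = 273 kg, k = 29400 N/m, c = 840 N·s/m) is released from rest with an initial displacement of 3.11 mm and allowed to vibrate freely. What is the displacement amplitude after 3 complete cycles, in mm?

ζ = c/(2√(km)) = 840/(2√(29400 × 273)) = 840/5666 = 0.1482.
Logarithmic decrement δ = 2πζ/√(1 − ζ²) = 2π × 0.1482/√(1 − 0.0220) = 0.9419.
After n cycles, x_n/x₀ = e^(−nδ), so x_3 = 3.11 × e^(−3 × 0.9419) = 3.11 × 0.05927 = 0.1843 mm.

0.184 mm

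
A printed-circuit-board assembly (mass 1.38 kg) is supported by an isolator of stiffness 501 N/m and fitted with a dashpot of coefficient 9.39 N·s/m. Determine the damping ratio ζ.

0.179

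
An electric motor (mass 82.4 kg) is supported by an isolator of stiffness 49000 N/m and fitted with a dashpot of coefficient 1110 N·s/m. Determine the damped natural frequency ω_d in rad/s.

23.4 rad/s

ω_n = √(k/m) = √(49000/82.4) = 24.39 rad/s.
Critical damping c_c = 2√(k·m) = 2√(49000 × 82.4) = 4019 N·s/m, so ζ = c/c_c = 1110/4019 = 0.2762.
ω_d = ω_n√(1 − ζ²) = 24.39 × √(1 − 0.0763) = 23.44 rad/s.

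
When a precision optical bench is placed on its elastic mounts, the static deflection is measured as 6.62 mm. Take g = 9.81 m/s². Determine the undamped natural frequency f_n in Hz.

6.13 Hz

ω_n = √(g/δ_st) = √(9.81/0.00662) = √1482 = 38.50 rad/s.
f_n = ω_n/(2π) = 38.50/6.283 = 6.127 Hz.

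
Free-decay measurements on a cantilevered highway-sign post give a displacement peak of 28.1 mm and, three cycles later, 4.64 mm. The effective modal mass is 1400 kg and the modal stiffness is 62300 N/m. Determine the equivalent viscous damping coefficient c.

1780 N·s/m

Logarithmic decrement δ = (1/n)·ln(x₀/x_n) = (1/3)·ln(28.1/4.64) = (1/3)·ln(6.056) = 0.6004.
ζ = δ/√(4π² + δ²) = 0.6004/√(39.48 + 0.360) = 0.6004/6.312 = 0.09512.
c = ζ · 2√(km) = 0.09512 × 2√(62300 × 1400) = 0.09512 × 18680 = 1777 N·s/m.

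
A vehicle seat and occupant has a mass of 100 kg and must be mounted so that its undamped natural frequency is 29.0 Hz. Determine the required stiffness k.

3320000 N/m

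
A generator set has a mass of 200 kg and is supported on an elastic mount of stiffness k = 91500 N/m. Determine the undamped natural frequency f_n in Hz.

3.40 Hz

ω_n = √(k/m) = √(91500/200) = √457.5 = 21.39 rad/s.
f_n = ω_n/(2π) = 21.39/6.283 = 3.404 Hz.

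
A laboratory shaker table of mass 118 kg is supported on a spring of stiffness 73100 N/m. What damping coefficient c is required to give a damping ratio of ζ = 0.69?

c_c = 2√(k·m) = 2√(73100 × 118) = 5874 N·s/m.
c = ζ·c_c = 0.69 × 5874 = 4053 N·s/m.

4050 N·s/m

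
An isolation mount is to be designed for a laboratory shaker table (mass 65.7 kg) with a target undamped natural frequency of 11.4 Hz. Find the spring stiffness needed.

337000 N/m

ω_n = 2πf_n = 2π × 11.4 = 71.63 rad/s.
k = m·ω_n² = 65.7 × 71.63² = 65.7 × 5131 = 337100 N/m.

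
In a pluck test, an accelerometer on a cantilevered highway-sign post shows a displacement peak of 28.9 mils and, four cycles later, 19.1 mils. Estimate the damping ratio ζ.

0.0165

Logarithmic decrement δ = (1/n)·ln(x₀/x_n) = (1/4)·ln(28.9/19.1) = (1/4)·ln(1.513) = 0.1035.
ζ = δ/√(4π² + δ²) = 0.1035/√(39.48 + 0.0107) = 0.1035/6.284 = 0.01648.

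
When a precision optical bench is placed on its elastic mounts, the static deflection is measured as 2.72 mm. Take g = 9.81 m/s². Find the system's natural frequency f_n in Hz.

9.56 Hz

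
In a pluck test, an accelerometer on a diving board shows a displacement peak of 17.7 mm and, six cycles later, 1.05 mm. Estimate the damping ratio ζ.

0.0747

Logarithmic decrement δ = (1/n)·ln(x₀/x_n) = (1/6)·ln(17.7/1.05) = (1/6)·ln(16.86) = 0.4708.
ζ = δ/√(4π² + δ²) = 0.4708/√(39.48 + 0.222) = 0.4708/6.301 = 0.07472.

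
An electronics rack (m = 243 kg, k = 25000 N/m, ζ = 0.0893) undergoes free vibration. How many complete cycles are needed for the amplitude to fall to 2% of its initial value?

7 cycles

Logarithmic decrement δ = 2πζ/√(1 − ζ²) = 2π × 0.08930/√(1 − 0.00797) = 0.5633.
x_n/x₀ = e^(−nδ) ≤ 0.02; take ln: n ≥ ln(1/0.02)/δ = 3.912/0.5633 = 6.944.
So 7 complete cycles are required.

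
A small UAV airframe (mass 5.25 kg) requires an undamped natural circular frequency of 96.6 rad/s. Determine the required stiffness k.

k = m·ω_n² = 5.25 × 96.60² = 5.25 × 9332 = 48990 N/m.

49000 N/m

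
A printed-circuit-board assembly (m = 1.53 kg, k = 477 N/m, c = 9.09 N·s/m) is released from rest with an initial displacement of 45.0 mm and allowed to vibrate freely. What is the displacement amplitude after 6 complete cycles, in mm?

ζ = c/(2√(km)) = 9.09/(2√(477 × 1.53)) = 9.09/54.03 = 0.1682.
Logarithmic decrement δ = 2πζ/√(1 − ζ²) = 2π × 0.1682/√(1 − 0.0283) = 1.072.
After n cycles, x_n/x₀ = e^(−nδ), so x_6 = 45.0 × e^(−6 × 1.072) = 45.0 × 0.001606 = 0.07226 mm.

0.0723 mm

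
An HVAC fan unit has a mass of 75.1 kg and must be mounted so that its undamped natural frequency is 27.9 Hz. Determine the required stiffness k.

ω_n = 2πf_n = 2π × 27.9 = 175.3 rad/s.
k = m·ω_n² = 75.1 × 175.3² = 75.1 × 30730 = 2308000 N/m.

2310000 N/m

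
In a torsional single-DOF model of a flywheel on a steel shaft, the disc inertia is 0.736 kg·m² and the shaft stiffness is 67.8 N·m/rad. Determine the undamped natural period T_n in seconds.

0.655 s

ω_n = √(k_t/J) = √(67.8/0.736) = √92.12 = 9.598 rad/s.
T_n = 2π/ω_n = 6.283/9.598 = 0.6546 s.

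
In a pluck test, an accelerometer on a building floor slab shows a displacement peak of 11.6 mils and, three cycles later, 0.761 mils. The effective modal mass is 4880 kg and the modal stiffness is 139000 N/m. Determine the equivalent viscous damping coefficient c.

7450 N·s/m

Logarithmic decrement δ = (1/n)·ln(x₀/x_n) = (1/3)·ln(11.6/0.761) = (1/3)·ln(15.24) = 0.9080.
ζ = δ/√(4π² + δ²) = 0.9080/√(39.48 + 0.825) = 0.9080/6.348 = 0.1430.
c = ζ · 2√(km) = 0.1430 × 2√(139000 × 4880) = 0.1430 × 52090 = 7450 N·s/m.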